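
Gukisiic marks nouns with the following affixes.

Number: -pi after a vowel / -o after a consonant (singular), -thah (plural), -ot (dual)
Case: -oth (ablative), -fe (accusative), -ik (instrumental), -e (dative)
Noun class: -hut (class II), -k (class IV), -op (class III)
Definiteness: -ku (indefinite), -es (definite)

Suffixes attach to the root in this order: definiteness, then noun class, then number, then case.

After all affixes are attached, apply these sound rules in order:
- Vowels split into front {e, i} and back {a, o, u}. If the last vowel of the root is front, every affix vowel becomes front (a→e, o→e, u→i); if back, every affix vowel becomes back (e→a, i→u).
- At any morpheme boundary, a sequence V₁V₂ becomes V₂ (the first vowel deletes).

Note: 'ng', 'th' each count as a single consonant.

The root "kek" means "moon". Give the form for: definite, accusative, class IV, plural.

kekeskthehfe

Attach definiteness definite -es → kekes.
Attach noun class class IV -k → kekesk.
Attach number plural -thah → kekeskthah.
Attach case accusative -fe → kekeskthahfe.
Apply vowel harmony: kekeskthahfe → kekeskthehfe.
Vowel deletion: no change.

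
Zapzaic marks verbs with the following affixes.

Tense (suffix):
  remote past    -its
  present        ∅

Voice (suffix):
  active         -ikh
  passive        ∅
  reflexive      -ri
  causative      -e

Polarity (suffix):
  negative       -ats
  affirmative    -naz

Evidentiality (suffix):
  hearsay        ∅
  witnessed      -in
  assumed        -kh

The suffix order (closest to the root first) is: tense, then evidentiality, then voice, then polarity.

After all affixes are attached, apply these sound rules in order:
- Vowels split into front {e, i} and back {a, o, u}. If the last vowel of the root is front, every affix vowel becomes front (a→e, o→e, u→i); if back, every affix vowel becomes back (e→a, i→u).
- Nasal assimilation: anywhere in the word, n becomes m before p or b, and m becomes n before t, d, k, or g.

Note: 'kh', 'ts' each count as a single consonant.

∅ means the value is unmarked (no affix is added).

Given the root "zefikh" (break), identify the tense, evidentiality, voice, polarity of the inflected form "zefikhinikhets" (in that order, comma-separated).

present, witnessed, active, negative

Segment: zefikh-in-ikh-ats.
tense: ∅ → present.
evidentiality: -in → witnessed.
voice: -ikh → active.
polarity: -ats → negative.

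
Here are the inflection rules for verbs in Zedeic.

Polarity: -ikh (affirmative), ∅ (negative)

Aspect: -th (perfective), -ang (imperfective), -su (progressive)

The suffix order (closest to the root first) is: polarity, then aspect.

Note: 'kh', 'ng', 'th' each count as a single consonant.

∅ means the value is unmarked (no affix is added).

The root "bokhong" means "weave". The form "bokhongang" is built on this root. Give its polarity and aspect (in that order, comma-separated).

Segment: bokhong-ang.
polarity: ∅ → negative.
aspect: -ang → imperfective.

negative, imperfective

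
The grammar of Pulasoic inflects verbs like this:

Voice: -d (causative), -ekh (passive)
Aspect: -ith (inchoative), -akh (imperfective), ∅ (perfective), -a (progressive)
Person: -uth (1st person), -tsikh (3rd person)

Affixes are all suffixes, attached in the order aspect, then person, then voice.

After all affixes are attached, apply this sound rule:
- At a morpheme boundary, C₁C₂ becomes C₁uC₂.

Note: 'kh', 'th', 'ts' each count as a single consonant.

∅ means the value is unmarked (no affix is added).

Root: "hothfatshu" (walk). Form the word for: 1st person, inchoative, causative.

hothfatshuithuthud

Attach aspect inchoative -ith → hothfatshuith.
Attach person 1st person -uth → hothfatshuithuth.
Attach voice causative -d → hothfatshuithuthd.
Apply epenthesis: hothfatshuithuthd → hothfatshuithuthud.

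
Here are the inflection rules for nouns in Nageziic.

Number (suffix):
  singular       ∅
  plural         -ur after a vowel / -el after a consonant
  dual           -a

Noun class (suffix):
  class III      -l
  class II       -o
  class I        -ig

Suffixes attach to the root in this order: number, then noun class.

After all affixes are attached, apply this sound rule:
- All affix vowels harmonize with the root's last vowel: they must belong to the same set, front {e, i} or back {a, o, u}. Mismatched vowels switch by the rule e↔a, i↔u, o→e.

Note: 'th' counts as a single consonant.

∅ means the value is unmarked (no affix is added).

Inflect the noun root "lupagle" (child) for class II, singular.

number = singular: zero marking, form stays lupagle.
Attach noun class class II -o → lupagleo.
Apply vowel harmony: lupagleo → lupaglee.

lupaglee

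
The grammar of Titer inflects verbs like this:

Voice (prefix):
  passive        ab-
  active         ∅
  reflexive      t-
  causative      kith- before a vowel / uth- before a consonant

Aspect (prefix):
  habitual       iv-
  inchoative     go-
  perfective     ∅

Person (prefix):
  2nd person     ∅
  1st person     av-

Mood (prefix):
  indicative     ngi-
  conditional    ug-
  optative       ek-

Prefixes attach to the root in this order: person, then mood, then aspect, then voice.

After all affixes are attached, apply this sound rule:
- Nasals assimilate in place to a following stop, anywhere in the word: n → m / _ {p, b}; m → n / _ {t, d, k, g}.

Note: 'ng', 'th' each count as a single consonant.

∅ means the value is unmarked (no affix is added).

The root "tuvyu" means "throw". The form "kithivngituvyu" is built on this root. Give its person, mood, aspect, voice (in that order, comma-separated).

Segment: kith-iv-ngi-tuvyu.
person: ∅ → 2nd person.
mood: ngi- → indicative.
aspect: iv- → habitual.
voice: kith/uth- → causative.

2nd person, indicative, habitual, causative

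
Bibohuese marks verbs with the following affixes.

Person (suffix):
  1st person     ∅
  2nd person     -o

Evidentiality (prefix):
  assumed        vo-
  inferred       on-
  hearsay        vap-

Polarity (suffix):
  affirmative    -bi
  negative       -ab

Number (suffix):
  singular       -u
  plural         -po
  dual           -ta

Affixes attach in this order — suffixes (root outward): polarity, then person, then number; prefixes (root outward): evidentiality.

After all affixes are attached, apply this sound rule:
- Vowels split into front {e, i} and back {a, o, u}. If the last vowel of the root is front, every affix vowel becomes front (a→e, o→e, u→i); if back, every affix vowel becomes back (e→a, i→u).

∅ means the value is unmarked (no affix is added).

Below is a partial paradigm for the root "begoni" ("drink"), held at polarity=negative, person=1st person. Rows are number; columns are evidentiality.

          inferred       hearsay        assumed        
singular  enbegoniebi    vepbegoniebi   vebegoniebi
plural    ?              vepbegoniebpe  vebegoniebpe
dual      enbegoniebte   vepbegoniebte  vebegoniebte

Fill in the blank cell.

Attach polarity negative -ab → begoniab.
Attach evidentiality inferred on- → onbegoniab.
person = 1st person: zero marking, form stays onbegoniab.
Attach number plural -po → onbegoniabpo.
Apply vowel harmony: onbegoniabpo → enbegoniebpe.

enbegoniebpe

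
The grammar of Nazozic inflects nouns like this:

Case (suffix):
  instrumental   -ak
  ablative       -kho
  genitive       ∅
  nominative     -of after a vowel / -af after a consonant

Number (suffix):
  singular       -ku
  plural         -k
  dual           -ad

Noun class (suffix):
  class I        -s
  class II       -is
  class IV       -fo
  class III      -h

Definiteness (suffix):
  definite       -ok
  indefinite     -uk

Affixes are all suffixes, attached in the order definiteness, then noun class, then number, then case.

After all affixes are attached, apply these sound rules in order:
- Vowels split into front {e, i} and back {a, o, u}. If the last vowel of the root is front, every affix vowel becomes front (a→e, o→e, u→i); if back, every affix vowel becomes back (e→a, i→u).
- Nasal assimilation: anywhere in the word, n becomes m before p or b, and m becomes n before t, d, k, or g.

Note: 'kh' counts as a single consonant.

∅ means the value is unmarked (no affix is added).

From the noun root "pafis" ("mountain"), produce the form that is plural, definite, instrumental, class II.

pafisekiskek

Attach definiteness definite -ok → pafisok.
Attach noun class class II -is → pafisokis.
Attach number plural -k → pafisokisk.
Attach case instrumental -ak → pafisokiskak.
Apply vowel harmony: pafisokiskak → pafisekiskek.
Nasal assimilation: no change.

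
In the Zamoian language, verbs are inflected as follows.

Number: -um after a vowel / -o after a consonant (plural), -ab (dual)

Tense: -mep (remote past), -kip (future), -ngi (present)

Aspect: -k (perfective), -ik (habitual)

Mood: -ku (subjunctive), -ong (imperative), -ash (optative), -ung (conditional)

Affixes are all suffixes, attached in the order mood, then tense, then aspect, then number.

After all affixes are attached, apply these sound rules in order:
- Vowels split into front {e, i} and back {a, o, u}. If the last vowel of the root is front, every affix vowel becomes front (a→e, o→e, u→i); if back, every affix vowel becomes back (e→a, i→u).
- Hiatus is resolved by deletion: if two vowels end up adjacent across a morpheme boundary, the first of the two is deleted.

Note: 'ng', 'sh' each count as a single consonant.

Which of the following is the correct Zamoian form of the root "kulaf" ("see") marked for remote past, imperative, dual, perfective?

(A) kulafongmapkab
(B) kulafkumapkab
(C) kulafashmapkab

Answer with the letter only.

Attach mood imperative -ong → kulafong.
Attach tense remote past -mep → kulafongmep.
Attach aspect perfective -k → kulafongmepk.
Attach number dual -ab → kulafongmepkab.
Apply vowel harmony: kulafongmepkab → kulafongmapkab.
Vowel deletion: no change.
So the correct form is kulafongmapkab, option (A).
(C) kulafashmapkab is wrong: it uses optative instead of imperative for mood.
(B) kulafkumapkab is wrong: it uses subjunctive instead of imperative for mood.

A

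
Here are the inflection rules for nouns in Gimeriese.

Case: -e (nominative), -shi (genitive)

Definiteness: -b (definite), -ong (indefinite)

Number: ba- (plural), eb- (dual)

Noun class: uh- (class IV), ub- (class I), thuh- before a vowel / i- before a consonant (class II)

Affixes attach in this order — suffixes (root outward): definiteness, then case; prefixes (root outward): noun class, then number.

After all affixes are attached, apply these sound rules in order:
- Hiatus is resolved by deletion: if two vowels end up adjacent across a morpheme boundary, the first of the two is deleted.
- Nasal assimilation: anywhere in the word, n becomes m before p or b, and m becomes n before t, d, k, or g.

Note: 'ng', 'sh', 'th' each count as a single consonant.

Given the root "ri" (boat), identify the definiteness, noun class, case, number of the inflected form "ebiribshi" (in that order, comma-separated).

definite, class II, genitive, dual

Segment: eb-i-ri-b-shi.
definiteness: -b → definite.
noun class: thuh/i- → class II.
case: -shi → genitive.
number: eb- → dual.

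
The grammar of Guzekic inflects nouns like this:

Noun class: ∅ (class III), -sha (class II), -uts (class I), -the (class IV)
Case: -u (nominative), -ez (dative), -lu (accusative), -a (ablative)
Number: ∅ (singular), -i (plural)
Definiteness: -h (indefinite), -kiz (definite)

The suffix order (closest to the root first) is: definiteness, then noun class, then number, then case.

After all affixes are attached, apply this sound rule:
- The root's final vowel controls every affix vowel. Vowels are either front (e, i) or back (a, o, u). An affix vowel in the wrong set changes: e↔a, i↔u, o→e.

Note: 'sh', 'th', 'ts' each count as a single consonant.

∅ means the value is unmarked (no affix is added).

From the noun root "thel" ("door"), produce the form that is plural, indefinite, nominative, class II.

Attach definiteness indefinite -h → thelh.
Attach noun class class II -sha → thelhsha.
Attach number plural -i → thelhshai.
Attach case nominative -u → thelhshaiu.
Apply vowel harmony: thelhshaiu → thelhsheii.

thelhsheii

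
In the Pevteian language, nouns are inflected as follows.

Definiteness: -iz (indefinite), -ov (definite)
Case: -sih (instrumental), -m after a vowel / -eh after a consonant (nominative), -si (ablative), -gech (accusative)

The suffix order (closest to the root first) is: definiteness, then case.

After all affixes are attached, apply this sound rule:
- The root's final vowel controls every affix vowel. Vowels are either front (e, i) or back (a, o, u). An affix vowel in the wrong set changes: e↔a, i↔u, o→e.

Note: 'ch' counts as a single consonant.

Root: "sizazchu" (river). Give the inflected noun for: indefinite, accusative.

sizazchuuzgach

Attach definiteness indefinite -iz → sizazchuiz.
Attach case accusative -gech → sizazchuizgech.
Apply vowel harmony: sizazchuizgech → sizazchuuzgach.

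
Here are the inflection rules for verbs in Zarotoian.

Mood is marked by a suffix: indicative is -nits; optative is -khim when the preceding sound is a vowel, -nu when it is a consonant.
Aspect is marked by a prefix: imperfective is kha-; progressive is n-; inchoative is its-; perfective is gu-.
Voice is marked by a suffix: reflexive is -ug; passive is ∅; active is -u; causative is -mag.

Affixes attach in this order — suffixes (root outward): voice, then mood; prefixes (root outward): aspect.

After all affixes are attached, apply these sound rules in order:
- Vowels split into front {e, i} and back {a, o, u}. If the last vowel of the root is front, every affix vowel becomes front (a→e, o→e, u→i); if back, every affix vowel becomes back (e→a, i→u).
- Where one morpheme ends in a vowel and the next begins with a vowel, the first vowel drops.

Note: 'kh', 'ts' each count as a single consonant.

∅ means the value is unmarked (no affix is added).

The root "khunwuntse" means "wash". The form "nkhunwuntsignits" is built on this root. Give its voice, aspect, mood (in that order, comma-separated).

Segment: n-khunwuntse-ug-nits.
voice: -ug → reflexive.
aspect: n- → progressive.
mood: -nits → indicative.

reflexive, progressive, indicative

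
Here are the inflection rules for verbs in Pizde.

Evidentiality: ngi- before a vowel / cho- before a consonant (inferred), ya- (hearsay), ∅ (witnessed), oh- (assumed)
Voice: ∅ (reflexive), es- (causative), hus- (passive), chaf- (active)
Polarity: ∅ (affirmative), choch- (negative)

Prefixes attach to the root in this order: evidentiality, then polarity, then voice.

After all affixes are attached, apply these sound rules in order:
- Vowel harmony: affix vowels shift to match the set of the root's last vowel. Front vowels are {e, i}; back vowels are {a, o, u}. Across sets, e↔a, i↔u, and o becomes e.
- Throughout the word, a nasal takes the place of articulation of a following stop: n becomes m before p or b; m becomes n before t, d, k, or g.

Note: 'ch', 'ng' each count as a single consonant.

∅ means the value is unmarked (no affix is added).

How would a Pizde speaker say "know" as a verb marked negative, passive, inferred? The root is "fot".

Attach evidentiality inferred cho- (before consonant 'f') → chofot.
Attach polarity negative choch- → chochchofot.
Attach voice passive hus- → huschochchofot.
Vowel harmony: no change.
Nasal assimilation: no change.

huschochchofot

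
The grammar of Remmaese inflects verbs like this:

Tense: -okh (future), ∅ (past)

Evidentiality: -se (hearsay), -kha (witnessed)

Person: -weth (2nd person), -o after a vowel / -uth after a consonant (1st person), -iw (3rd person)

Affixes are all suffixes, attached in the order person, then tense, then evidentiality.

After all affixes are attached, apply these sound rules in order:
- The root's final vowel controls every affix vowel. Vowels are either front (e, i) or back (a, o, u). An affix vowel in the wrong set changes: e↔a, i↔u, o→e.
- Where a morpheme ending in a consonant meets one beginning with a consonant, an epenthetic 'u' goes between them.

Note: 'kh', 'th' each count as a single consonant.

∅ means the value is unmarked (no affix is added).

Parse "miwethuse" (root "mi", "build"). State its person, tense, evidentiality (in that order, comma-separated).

Segment: mi-weth-se.
person: -weth → 2nd person.
tense: ∅ → past.
evidentiality: -se → hearsay.

2nd person, past, hearsay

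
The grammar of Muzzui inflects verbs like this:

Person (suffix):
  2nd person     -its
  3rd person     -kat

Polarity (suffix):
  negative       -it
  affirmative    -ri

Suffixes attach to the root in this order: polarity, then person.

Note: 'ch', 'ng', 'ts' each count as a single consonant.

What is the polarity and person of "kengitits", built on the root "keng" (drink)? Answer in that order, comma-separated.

negative, 2nd person

Segment: keng-it-its.
polarity: -it → negative.
person: -its → 2nd person.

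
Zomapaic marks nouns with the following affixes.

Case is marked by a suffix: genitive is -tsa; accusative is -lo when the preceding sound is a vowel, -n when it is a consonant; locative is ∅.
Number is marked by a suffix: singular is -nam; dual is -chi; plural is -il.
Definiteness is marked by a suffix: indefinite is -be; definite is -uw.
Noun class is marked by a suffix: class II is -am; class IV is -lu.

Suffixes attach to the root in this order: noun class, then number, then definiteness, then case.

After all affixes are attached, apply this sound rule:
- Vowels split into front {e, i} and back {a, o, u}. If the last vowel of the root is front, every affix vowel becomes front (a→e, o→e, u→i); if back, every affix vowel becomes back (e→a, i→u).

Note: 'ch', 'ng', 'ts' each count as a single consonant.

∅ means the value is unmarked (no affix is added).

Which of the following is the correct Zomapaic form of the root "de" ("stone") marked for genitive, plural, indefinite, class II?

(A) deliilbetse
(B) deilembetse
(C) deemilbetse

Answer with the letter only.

Attach noun class class II -am → deam.
Attach number plural -il → deamil.
Attach definiteness indefinite -be → deamilbe.
Attach case genitive -tsa → deamilbetsa.
Apply vowel harmony: deamilbetsa → deemilbetse.
So the correct form is deemilbetse, option (C).
(A) deliilbetse is wrong: it uses class IV instead of class II for noun class.
(B) deilembetse is wrong: it has the affixes in the wrong order.

C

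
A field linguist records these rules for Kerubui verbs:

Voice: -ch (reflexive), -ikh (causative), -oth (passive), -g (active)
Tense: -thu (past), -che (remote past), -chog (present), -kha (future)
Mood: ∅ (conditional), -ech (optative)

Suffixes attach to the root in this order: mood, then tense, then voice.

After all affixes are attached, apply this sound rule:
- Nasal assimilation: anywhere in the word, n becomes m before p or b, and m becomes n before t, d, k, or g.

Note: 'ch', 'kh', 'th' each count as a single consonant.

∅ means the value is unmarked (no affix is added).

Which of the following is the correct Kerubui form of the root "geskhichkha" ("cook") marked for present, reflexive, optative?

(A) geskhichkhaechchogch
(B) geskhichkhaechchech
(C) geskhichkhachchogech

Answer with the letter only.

A

Attach mood optative -ech → geskhichkhaech.
Attach tense present -chog → geskhichkhaechchog.
Attach voice reflexive -ch → geskhichkhaechchogch.
Nasal assimilation: no change.
So the correct form is geskhichkhaechchogch, option (A).
(B) geskhichkhaechchech is wrong: it uses remote past instead of present for tense.
(C) geskhichkhachchogech is wrong: it has the affixes in the wrong order.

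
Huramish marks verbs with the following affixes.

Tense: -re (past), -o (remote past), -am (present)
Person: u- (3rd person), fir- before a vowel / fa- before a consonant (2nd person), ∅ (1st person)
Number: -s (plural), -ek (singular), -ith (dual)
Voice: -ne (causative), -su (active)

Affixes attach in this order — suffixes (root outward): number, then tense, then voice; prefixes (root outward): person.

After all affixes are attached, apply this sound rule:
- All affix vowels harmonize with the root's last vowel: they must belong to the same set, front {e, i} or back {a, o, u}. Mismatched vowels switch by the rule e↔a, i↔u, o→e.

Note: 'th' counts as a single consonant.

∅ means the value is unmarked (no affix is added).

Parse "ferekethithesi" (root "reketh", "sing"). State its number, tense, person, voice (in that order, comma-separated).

dual, remote past, 2nd person, active

Segment: fa-reketh-ith-o-su.
number: -ith → dual.
tense: -o → remote past.
person: fir/fa- → 2nd person.
voice: -su → active.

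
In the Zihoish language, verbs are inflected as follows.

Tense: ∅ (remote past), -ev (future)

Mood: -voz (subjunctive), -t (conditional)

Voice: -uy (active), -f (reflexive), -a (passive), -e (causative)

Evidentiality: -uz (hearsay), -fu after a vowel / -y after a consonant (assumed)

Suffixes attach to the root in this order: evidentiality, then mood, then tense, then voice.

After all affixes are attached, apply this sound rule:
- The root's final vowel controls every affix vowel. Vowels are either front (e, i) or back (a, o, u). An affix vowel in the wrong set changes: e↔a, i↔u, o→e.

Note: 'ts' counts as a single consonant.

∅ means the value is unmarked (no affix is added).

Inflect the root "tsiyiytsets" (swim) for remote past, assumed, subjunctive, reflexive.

Attach evidentiality assumed -y (after consonant 'ts') → tsiyiytsetsy.
Attach mood subjunctive -voz → tsiyiytsetsyvoz.
tense = remote past: zero marking, form stays tsiyiytsetsyvoz.
Attach voice reflexive -f → tsiyiytsetsyvozf.
Apply vowel harmony: tsiyiytsetsyvozf → tsiyiytsetsyvezf.

tsiyiytsetsyvezf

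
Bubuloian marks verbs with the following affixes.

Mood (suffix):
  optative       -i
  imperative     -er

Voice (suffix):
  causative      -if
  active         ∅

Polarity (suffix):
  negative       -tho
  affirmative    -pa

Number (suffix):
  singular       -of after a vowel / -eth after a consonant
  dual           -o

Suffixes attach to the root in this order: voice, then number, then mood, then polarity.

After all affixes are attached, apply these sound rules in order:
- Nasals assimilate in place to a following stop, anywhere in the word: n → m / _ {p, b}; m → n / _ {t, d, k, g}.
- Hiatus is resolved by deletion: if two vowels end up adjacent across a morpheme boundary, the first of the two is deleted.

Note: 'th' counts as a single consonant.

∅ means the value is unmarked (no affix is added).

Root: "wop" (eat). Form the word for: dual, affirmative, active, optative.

voice = active: zero marking, form stays wop.
Attach number dual -o → wopo.
Attach mood optative -i → wopoi.
Attach polarity affirmative -pa → wopoipa.
Nasal assimilation: no change.
Apply vowel deletion: wopoipa → wopipa.

wopipa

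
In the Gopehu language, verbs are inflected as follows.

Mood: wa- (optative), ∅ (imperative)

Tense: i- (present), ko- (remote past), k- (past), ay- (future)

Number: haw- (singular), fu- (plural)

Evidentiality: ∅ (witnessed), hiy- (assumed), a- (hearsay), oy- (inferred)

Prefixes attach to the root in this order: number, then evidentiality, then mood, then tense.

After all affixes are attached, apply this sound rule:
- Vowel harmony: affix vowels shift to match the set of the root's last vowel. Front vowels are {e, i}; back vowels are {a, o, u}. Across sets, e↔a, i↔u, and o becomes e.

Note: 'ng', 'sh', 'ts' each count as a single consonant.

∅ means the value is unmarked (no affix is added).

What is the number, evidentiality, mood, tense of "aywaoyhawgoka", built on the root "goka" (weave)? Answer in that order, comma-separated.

Segment: ay-wa-oy-haw-goka.
number: haw- → singular.
evidentiality: oy- → inferred.
mood: wa- → optative.
tense: ay- → future.

singular, inferred, optative, future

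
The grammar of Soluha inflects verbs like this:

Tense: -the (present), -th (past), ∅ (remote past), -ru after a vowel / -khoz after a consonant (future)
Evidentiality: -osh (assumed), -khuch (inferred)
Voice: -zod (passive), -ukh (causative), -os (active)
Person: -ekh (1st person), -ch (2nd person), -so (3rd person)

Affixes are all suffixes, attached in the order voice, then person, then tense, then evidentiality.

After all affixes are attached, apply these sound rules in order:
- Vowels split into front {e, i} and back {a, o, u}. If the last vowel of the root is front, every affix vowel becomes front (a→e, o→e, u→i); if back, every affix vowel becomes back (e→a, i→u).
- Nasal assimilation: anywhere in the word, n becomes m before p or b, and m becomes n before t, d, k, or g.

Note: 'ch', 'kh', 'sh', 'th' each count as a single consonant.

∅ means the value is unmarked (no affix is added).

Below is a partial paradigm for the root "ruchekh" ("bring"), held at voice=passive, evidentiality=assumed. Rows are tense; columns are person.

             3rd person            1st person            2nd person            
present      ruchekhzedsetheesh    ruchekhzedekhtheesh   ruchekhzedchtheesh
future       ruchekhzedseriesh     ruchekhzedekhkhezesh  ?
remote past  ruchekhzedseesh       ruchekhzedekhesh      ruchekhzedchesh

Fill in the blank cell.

Attach voice passive -zod → ruchekhzod.
Attach person 2nd person -ch → ruchekhzodch.
Attach tense future -khoz (after consonant 'ch') → ruchekhzodchkhoz.
Attach evidentiality assumed -osh → ruchekhzodchkhozosh.
Apply vowel harmony: ruchekhzodchkhozosh → ruchekhzedchkhezesh.
Nasal assimilation: no change.

ruchekhzedchkhezesh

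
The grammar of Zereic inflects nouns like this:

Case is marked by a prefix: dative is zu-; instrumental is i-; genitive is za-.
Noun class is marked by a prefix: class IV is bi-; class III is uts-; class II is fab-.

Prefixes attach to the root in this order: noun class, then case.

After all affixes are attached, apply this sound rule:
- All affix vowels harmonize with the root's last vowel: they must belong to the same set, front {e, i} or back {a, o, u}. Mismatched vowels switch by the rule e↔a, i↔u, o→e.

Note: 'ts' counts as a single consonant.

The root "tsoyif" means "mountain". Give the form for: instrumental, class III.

Attach noun class class III uts- → utstsoyif.
Attach case instrumental i- → iutstsoyif.
Apply vowel harmony: iutstsoyif → iitstsoyif.

iitstsoyif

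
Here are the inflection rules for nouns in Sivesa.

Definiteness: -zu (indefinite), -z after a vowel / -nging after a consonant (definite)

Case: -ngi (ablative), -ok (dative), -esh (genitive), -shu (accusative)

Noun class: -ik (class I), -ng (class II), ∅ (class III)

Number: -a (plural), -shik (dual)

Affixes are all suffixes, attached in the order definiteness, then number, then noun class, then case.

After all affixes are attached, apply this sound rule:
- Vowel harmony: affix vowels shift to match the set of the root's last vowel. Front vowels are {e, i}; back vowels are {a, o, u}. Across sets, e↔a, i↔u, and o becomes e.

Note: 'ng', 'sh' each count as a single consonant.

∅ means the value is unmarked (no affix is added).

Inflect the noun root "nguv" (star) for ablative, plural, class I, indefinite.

Attach definiteness indefinite -zu → nguvzu.
Attach number plural -a → nguvzua.
Attach noun class class I -ik → nguvzuaik.
Attach case ablative -ngi → nguvzuaikngi.
Apply vowel harmony: nguvzuaikngi → nguvzuaukngu.

nguvzuaukngu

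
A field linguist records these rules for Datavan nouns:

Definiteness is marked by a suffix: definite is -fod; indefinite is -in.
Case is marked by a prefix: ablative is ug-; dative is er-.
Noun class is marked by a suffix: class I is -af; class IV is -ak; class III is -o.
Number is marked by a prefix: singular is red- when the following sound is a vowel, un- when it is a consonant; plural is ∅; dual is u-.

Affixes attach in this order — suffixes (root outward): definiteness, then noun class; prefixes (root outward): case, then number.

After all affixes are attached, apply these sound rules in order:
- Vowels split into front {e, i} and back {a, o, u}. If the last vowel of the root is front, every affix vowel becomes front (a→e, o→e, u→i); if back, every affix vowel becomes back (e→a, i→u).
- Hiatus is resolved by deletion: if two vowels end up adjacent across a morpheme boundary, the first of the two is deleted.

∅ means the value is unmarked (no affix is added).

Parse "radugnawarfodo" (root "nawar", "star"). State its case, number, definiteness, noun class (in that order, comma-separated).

ablative, singular, definite, class III

Segment: red-ug-nawar-fod-o.
case: ug- → ablative.
number: red/un- → singular.
definiteness: -fod → definite.
noun class: -o → class III.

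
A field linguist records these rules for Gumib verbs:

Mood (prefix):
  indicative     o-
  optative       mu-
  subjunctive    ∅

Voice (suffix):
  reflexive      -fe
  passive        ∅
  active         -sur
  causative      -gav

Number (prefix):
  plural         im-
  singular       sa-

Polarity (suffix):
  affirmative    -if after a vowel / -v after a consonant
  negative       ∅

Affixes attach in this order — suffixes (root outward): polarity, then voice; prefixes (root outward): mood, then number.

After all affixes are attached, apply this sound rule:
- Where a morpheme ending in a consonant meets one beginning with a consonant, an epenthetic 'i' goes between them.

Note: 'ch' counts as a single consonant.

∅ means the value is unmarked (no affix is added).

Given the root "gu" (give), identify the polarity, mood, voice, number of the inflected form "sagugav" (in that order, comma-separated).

Segment: sa-gu-gav.
polarity: ∅ → negative.
mood: ∅ → subjunctive.
voice: -gav → causative.
number: sa- → singular.

negative, subjunctive, causative, singular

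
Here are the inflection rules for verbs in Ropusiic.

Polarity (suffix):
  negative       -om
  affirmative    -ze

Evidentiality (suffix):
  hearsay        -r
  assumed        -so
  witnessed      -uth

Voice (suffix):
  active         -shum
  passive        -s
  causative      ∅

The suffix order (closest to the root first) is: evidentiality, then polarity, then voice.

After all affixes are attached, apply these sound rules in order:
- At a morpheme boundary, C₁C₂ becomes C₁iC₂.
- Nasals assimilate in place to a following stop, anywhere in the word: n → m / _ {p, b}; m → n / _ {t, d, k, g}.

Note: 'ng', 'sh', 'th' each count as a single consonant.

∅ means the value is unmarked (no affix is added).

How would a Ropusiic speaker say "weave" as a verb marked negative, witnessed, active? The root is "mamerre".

Attach evidentiality witnessed -uth → mamerreuth.
Attach polarity negative -om → mamerreuthom.
Attach voice active -shum → mamerreuthomshum.
Apply epenthesis: mamerreuthomshum → mamerreuthomishum.
Nasal assimilation: no change.

mamerreuthomishum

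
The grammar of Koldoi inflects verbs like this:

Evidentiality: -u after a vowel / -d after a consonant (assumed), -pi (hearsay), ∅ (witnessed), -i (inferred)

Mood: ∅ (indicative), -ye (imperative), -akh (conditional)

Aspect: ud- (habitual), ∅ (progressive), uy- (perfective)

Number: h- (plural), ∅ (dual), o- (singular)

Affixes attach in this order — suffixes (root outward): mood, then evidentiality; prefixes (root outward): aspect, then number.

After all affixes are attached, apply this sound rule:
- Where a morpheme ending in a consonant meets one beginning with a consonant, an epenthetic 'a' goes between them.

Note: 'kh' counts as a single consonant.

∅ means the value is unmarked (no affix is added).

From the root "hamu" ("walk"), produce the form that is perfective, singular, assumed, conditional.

Attach mood conditional -akh → hamuakh.
Attach aspect perfective uy- → uyhamuakh.
Attach evidentiality assumed -d (after consonant 'kh') → uyhamuakhd.
Attach number singular o- → ouyhamuakhd.
Apply epenthesis: ouyhamuakhd → ouyahamuakhad.

ouyahamuakhad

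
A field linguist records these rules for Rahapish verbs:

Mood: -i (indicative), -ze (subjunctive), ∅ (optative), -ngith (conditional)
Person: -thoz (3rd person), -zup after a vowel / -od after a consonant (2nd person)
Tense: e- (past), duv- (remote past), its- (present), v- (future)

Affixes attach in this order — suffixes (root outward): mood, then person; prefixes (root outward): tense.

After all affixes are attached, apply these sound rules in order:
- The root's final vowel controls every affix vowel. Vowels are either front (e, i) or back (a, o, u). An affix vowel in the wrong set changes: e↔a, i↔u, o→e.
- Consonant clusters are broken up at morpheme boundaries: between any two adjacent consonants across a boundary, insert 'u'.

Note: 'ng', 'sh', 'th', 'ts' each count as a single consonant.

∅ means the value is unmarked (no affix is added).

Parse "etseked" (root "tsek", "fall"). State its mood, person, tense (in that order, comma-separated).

optative, 2nd person, past

Segment: e-tsek-od.
mood: ∅ → optative.
person: -zup/od → 2nd person.
tense: e- → past.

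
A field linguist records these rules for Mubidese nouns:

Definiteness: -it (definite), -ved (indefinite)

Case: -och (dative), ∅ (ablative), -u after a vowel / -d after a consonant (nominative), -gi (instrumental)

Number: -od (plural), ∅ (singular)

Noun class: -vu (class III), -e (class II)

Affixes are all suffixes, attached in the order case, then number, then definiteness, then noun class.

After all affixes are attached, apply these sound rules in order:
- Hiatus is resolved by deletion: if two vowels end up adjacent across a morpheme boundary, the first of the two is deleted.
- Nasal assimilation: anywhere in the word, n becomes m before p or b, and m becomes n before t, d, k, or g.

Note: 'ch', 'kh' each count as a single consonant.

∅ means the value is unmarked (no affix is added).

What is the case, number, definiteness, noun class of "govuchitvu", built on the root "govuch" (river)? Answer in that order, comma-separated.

ablative, singular, definite, class III

Segment: govuch-it-vu.
case: ∅ → ablative.
number: ∅ → singular.
definiteness: -it → definite.
noun class: -vu → class III.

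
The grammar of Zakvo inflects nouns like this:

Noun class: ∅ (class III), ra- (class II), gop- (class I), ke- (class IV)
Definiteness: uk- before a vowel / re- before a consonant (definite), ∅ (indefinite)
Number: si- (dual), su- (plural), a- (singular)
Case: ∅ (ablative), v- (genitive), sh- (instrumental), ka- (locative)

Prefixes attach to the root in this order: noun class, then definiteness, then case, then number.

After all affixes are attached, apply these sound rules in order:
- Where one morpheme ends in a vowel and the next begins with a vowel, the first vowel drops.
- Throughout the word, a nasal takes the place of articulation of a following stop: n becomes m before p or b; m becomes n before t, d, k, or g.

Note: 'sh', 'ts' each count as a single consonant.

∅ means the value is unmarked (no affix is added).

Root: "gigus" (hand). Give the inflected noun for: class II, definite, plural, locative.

Attach noun class class II ra- → ragigus.
Attach definiteness definite re- (before consonant 'r') → reragigus.
Attach case locative ka- → kareragigus.
Attach number plural su- → sukareragigus.
Vowel deletion: no change.
Nasal assimilation: no change.

sukareragigus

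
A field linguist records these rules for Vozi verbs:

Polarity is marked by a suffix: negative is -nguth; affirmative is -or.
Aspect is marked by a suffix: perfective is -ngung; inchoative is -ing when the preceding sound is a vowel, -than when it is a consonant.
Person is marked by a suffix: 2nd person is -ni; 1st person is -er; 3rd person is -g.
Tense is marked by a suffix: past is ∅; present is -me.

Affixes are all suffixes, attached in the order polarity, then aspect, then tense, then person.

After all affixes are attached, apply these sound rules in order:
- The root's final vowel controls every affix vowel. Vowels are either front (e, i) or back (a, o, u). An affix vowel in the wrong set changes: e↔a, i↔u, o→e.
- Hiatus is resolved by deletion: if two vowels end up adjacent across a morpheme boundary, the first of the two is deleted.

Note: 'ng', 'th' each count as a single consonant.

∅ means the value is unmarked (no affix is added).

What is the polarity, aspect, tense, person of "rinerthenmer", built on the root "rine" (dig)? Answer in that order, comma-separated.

Segment: rine-or-than-me-er.
polarity: -or → affirmative.
aspect: -ing/than → inchoative.
tense: -me → present.
person: -er → 1st person.

affirmative, inchoative, present, 1st person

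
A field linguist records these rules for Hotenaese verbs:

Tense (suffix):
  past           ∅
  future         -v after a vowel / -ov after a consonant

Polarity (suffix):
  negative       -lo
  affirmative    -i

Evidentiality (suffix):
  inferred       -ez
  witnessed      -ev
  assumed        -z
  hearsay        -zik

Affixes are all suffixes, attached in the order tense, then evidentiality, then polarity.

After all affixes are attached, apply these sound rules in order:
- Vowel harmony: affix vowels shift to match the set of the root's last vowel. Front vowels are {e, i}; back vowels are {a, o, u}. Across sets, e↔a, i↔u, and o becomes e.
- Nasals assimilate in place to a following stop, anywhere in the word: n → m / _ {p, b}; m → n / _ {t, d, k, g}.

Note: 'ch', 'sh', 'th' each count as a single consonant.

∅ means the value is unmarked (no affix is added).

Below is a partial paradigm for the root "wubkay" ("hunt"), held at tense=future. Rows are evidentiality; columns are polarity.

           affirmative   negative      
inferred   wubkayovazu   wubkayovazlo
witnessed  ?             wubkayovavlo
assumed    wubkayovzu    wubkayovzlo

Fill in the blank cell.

Attach tense future -ov (after consonant 'y') → wubkayov.
Attach evidentiality witnessed -ev → wubkayovev.
Attach polarity affirmative -i → wubkayovevi.
Apply vowel harmony: wubkayovevi → wubkayovavu.
Nasal assimilation: no change.

wubkayovavu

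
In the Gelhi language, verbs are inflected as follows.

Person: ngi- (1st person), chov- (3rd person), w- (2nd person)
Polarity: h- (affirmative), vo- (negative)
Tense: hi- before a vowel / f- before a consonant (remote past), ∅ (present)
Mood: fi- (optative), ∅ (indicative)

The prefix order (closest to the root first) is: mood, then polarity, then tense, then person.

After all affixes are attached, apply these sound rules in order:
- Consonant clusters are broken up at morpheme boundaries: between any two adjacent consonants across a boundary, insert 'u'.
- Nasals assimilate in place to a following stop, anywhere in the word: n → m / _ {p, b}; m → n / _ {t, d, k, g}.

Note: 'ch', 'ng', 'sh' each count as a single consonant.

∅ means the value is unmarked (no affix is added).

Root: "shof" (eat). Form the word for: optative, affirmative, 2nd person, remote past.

Attach mood optative fi- → fishof.
Attach polarity affirmative h- → hfishof.
Attach tense remote past f- (before consonant 'h') → fhfishof.
Attach person 2nd person w- → wfhfishof.
Apply epenthesis: wfhfishof → wufuhufishof.
Nasal assimilation: no change.

wufuhufishof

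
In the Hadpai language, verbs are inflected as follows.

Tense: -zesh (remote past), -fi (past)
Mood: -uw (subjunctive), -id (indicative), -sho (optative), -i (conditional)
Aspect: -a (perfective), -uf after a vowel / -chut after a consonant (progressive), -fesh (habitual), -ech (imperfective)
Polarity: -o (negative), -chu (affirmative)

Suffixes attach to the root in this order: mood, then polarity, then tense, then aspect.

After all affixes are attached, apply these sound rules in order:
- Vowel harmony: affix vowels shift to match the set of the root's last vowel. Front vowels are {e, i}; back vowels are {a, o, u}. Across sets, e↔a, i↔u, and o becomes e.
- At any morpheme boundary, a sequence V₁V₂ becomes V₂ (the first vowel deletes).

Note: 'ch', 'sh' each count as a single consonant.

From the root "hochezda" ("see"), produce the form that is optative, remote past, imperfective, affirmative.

Attach mood optative -sho → hochezdasho.
Attach polarity affirmative -chu → hochezdashochu.
Attach tense remote past -zesh → hochezdashochuzesh.
Attach aspect imperfective -ech → hochezdashochuzeshech.
Apply vowel harmony: hochezdashochuzeshech → hochezdashochuzashach.
Vowel deletion: no change.

hochezdashochuzashach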